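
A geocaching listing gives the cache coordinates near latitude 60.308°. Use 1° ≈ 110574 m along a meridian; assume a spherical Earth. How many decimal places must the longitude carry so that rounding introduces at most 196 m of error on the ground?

At 60.308° one degree of longitude covers 110574 × cos 60.308° ≈ 110574 × 0.4953 ≈ 54771.4 m.
With N decimal places the half-ulp bound is 0.5·10⁻ᴺ°, or 0.5·10⁻ᴺ × 54771.4 m on the ground.
Need 0.5 × 54771.4 × 10⁻ᴺ ≤ 196 → 10⁻ᴺ ≤ 7.157e-03, so N ≥ 2.15.
N = 2 would give 274 m (too coarse); N = 3 gives 27.4 m ≤ 196 m.

3 decimal places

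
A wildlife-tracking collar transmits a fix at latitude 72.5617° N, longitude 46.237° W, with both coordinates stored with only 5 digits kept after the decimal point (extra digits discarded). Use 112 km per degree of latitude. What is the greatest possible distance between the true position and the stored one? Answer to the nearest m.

1 m

Truncating at 5 decimal places can drop up to a full unit in the last place, so each coordinate may be off by as much as 1e-05°.
Latitude error → 1e-05 × 112000 = 1.12 m along the meridian.
E–W at 72.5617°: 1e-05° × 112000 × cos 72.5617° = 1e-05 × 112000 × 0.2997 ≈ 0.33564 m.
Worst case both components are at the extreme and orthogonal: √(1.12² + 0.33564²) ≈ 1.16921 m.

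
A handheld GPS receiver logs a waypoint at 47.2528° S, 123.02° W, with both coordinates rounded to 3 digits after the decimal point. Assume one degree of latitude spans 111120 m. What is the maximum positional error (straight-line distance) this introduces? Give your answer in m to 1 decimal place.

67.1 m

Rounding to 3 decimal places leaves each coordinate within ±0.0005° of the true value.
Latitude error → 0.0005 × 111120 = 55.56 m along the meridian.
East–west component at 47.2528°: 0.0005° × 111120 × cos 47.2528° ≈ 0.0005 × 75424.4 ≈ 37.7122 m.
Worst case both components are at the extreme and orthogonal: √(55.56² + 37.7122²) ≈ 67.15 m.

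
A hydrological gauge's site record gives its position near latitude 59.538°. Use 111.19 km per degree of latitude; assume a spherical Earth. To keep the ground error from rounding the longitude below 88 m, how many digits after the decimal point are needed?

3 decimal places

At 59.538° one degree of longitude covers 111190 × cos 59.538° ≈ 111190 × 0.5070 ≈ 56369.6 m.
With N decimal places the half-ulp bound is 0.5·10⁻ᴺ°, or 0.5·10⁻ᴺ × 56369.6 m on the ground.
Need 0.5 × 56369.6 × 10⁻ᴺ ≤ 88 → 10⁻ᴺ ≤ 3.122e-03, so N ≥ 2.51.
N = 2 would give 282 m (too coarse); N = 3 gives 28.2 m ≤ 88 m.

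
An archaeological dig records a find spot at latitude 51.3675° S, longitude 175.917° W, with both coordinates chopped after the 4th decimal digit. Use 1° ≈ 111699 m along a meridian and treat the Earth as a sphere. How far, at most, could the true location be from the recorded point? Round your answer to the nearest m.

13 m

Truncating at 4 decimal places can drop up to a full unit in the last place, so each coordinate may be off by as much as 0.0001°.
N–S: 0.0001° × 111699 m/° = 11.1699 m.
East–west component at 51.3675°: 0.0001° × 111699 × cos 51.3675° ≈ 0.0001 × 69736.2 ≈ 6.97362 m.
Worst case both components are at the extreme and orthogonal: √(11.1699² + 6.97362²) ≈ 13.1681 m.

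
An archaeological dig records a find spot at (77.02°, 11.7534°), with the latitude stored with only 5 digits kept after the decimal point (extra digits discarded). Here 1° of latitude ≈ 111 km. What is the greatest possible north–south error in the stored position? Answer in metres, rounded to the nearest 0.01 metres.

1.11 metres

Truncating at 5 decimal places can drop up to a full unit in the last place, so the latitude may be off by as much as 1e-05°.
North–south distance: 1e-05° × 111000 m/° = 1.11 m.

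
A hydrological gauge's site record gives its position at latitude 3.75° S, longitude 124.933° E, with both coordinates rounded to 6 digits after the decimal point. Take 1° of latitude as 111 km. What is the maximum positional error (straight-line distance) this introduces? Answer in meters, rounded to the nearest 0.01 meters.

0.08 meters

Rounding to 6 decimal places leaves each coordinate within ±5e-07° of the true value.
North–south component: 5e-07° × 111000 = 0.0555 m.
East–west component at 3.75°: 5e-07° × 111000 × cos 3.75° ≈ 5e-07 × 110762 ≈ 0.0553812 m.
The two errors are perpendicular, so the maximum displacement is √(0.0555² + 0.0553812²) ≈ 0.0784049 m.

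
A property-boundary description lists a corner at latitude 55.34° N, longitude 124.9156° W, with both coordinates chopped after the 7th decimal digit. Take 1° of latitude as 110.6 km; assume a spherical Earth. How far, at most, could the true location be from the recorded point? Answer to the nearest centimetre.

Truncating at 7 decimal places can drop up to a full unit in the last place, so each coordinate may be off by as much as 1e-07°.
N–S: 1e-07° × 110600 m/° = 0.01106 m.
E–W at 55.34°: 1e-07° × 110600 × cos 55.34° = 1e-07 × 110600 × 0.5687 ≈ 0.00628988 m.
Worst case both components are at the extreme and orthogonal: √(0.01106² + 0.00628988²) ≈ 0.0127235 m.
That is 0.0127235 m = 1.2723 cm.

1 centimetres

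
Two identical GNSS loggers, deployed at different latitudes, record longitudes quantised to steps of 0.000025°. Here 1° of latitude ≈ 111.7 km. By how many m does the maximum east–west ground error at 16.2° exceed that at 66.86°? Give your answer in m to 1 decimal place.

0.8 m

With a 0.000025° grid the true value lies within half a step, ±0.000025°/2 = ±1.25e-05°, of the stored one.
At 16.2°: 1.25e-05° × 111700 × cos 16.2° = 1.25e-05 × 111700 × 0.9603 ≈ 1.3408 m.
At 66.86°: 1.25e-05° × 111700 × cos 66.86° = 1.25e-05 × 111700 × 0.3930 ≈ 0.5487 m.
Difference: 1.3408 − 0.5487 = 0.79211 m.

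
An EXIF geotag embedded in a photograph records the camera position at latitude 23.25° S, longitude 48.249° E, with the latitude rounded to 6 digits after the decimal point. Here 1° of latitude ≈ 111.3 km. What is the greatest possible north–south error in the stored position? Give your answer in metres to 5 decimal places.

0.05565 metres

Rounding to 6 decimal places leaves the latitude within ±5e-07° of the true value.
Along the meridian that is 5e-07° × 111300 m/° = 0.05565 m.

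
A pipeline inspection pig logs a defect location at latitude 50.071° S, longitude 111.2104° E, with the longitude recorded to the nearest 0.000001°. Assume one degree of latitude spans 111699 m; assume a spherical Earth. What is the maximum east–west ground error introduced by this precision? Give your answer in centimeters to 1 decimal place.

3.6 centimeters

Rounding to 6 decimal places leaves the longitude within ±5e-07° of the true value.
Parallels shrink by cos φ, so at 50.071° a degree of longitude is 111699 × 0.6418 ≈ 71692.6 m.
Maximum E–W displacement: 5e-07 × 71692.6 = 0.0358463 m.
That is 0.0358463 m = 3.5846 cm.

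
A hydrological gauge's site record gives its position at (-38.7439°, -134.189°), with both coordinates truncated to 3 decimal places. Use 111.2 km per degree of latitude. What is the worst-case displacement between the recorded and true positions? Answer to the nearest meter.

Truncating at 3 decimal places can drop up to a full unit in the last place, so each coordinate may be off by as much as 0.001°.
Latitude error → 0.001 × 111200 = 111.2 m along the meridian.
E–W at 38.7439°: 0.001° × 111200 × cos 38.7439° = 0.001 × 111200 × 0.7800 ≈ 86.7306 m.
The two errors are perpendicular, so the maximum displacement is √(111.2² + 86.7306²) ≈ 141.024 m.

141 meters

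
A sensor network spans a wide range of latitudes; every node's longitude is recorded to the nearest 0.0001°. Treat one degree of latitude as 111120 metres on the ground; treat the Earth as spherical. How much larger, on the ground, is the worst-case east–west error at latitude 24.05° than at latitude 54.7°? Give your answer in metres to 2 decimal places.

Rounding to 4 decimal places leaves the longitude within ±5e-05° of the true value.
At 24.05°: 5e-05° × 111120 × cos 24.05° = 5e-05 × 111120 × 0.9132 ≈ 5.0737 m.
Error at 54.7° = 5e-05° × 111120 × cos 54.7° ≈ 5.556 × 0.5779 = 3.2106 m.
Difference: 5.0737 − 3.2106 = 1.8631 m.

1.86 metres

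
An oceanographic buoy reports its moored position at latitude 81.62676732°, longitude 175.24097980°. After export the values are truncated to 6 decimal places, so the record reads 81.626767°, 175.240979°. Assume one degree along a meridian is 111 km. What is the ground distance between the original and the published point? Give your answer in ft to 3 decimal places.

The latitude changed by +0.00000032° and the longitude by +0.00000080°.
North–south shift: 0.00000032 × 111000 = 0.03552 m.
E–W at 81.6268°: 0.00000080° × 111000 × cos 81.6268° = 0.00000080 × 111000 × 0.1456 ≈ 0.0129311 m.
Hypotenuse of the two orthogonal shifts: √(0.03552² + 0.0129311²) = 0.0378006 m.
In feet: 0.0378006 m ÷ 0.3048 ≈ 0.12402 ft.

0.124 ft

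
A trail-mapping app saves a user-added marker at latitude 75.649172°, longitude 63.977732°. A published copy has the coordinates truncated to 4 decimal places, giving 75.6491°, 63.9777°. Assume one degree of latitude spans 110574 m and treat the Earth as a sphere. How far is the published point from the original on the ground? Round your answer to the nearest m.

Δlat = 75.649172 − 75.6491 = +0.000072°; Δlon = 63.977732 − 63.9777 = +0.000032°.
N–S: 0.000072° × 110574 m/° = 7.96133 m.
East–west at this latitude: 0.000032° × 110574 × cos 75.6491° ≈ 0.000032 × 27406.8 = 0.877019 m.
Distance: √(7.96133² + 0.877019²) ≈ 8.00949 m.

8 m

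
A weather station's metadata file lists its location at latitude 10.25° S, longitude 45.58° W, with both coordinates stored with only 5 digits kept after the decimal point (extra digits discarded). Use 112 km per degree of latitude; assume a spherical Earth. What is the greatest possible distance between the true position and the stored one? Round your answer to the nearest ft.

5 ft

Truncating at 5 decimal places can drop up to a full unit in the last place, so each coordinate may be off by as much as 1e-05°.
North–south component: 1e-05° × 112000 = 1.12 m.
East–west component at 10.25°: 1e-05° × 112000 × cos 10.25° ≈ 1e-05 × 110213 ≈ 1.10213 m.
The two errors are perpendicular, so the maximum displacement is √(1.12² + 1.10213²) ≈ 1.57133 m.
In feet: 1.57133 m ÷ 0.3048 ≈ 5.1553 ft.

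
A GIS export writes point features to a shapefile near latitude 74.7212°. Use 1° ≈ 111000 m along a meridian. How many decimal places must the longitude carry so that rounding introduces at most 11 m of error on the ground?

At 74.7212° one degree of longitude covers 111000 × cos 74.7212° ≈ 111000 × 0.2635 ≈ 29250.3 m.
N decimal places → at most half a unit in the last place, 0.5 × 10⁻ᴺ° = 29250.3/2 × 10⁻ᴺ m.
Setting 14625.1 × 10⁻ᴺ ≤ 11 gives 10ᴺ ≥ 1330, i.e. N ≥ 3.12.
At 3 places the error can reach 14.6 m, but 4 places keeps it to 1.46 m.

4 decimal places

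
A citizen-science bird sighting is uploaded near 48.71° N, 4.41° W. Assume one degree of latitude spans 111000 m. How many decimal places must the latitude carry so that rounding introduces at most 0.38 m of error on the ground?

6

One degree of latitude covers 111000 m.
With N decimal places the half-ulp bound is 0.5·10⁻ᴺ°, or 0.5·10⁻ᴺ × 111000 m on the ground.
Need 0.5 × 111000 × 10⁻ᴺ ≤ 0.38 → 10⁻ᴺ ≤ 6.847e-06, so N ≥ 5.16.
N = 5 would give 0.555 m (too coarse); N = 6 gives 0.0555 m ≤ 0.38 m.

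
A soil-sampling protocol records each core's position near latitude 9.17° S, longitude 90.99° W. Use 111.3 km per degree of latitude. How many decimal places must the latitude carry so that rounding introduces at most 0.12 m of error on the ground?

One degree of latitude covers 111300 m.
With N decimal places the half-ulp bound is 0.5·10⁻ᴺ°, or 0.5·10⁻ᴺ × 111300 m on the ground.
Need 0.5 × 111300 × 10⁻ᴺ ≤ 0.12 → 10⁻ᴺ ≤ 2.156e-06, so N ≥ 5.67.
At 5 places the error can reach 0.556 m, but 6 places keeps it to 0.0556 m.

6 decimal places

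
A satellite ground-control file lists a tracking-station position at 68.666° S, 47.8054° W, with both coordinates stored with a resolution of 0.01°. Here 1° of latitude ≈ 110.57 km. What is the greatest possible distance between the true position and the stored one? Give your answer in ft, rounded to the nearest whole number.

1930 ft

With a 0.01° grid the true value lies within half a step, ±0.01°/2 = ±0.005°, of the stored one.
N–S: 0.005° × 110570 m/° = 552.85 m.
E–W at 68.666°: 0.005° × 110570 × cos 68.666° = 0.005 × 110570 × 0.3638 ≈ 201.129 m.
Worst case both components are at the extreme and orthogonal: √(552.85² + 201.129²) ≈ 588.299 m.
Converting: 588.299 m × 3.2808 ft/m ≈ 1930.1 ft.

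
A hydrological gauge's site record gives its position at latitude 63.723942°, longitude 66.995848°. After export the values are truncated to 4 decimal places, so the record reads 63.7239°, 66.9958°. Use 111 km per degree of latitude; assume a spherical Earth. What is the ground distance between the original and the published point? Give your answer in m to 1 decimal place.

5.2 m

Δlat = 63.723942 − 63.7239 = +0.000042°; Δlon = 66.995848 − 66.9958 = +0.000048°.
North–south shift: 0.000042 × 111000 = 4.662 m.
East–west at this latitude: 0.000048° × 111000 × cos 63.7239° ≈ 0.000048 × 49139.4 = 2.35869 m.
Hypotenuse of the two orthogonal shifts: √(4.662² + 2.35869²) = 5.22472 m.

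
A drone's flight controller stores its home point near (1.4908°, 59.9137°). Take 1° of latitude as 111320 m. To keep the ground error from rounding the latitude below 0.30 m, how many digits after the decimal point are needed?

6

One degree of latitude covers 111320 m.
Rounding to N decimal places gives at most 0.5 × 10⁻ᴺ degrees of error, i.e. 0.5 × 10⁻ᴺ × 111320 m.
Setting 55660 × 10⁻ᴺ ≤ 0.30 gives 10ᴺ ≥ 1.855e+05, i.e. N ≥ 5.27.
So 6 decimal places suffice (0.0557 m); 5 would allow up to 0.557 m.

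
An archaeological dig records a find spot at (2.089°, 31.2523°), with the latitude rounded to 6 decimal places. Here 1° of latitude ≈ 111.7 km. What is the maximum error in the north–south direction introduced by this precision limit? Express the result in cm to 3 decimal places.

5.585 cm

Rounding to 6 decimal places leaves the latitude within ±5e-07° of the true value.
So the N–S error is at most 5e-07 × 111700 = 0.05585 m.
That is 0.05585 m = 5.585 cm.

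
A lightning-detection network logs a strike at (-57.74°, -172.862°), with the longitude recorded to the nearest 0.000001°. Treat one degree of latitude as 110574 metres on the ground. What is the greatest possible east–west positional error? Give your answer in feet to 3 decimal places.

Rounding to 6 decimal places leaves the longitude within ±5e-07° of the true value.
Parallels shrink by cos φ, so at 57.74° a degree of longitude is 110574 × 0.5338 ≈ 59020.2 m.
East–west error: 5e-07° × 59020.2 m/° ≈ 0.0295101 m.
Converting: 0.0295101 m × 3.2808 ft/m ≈ 0.096818 ft.

0.097 feet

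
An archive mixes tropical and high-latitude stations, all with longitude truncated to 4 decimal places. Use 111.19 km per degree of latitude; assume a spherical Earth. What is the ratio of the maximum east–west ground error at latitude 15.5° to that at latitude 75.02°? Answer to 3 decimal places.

3.728

Truncating at 4 decimal places can drop up to a full unit in the last place, so the longitude may be off by as much as 0.0001°.
At 15.5°: 0.0001° × 111190 × cos 15.5° = 0.0001 × 111190 × 0.9636 ≈ 10.715 m.
Error at 75.02° = 0.0001° × 111190 × cos 75.02° ≈ 11.119 × 0.2585 = 2.8741 m.
The ratio reduces to cos 15.5° / cos 75.02° = 0.9636/0.2585 ≈ 3.7280.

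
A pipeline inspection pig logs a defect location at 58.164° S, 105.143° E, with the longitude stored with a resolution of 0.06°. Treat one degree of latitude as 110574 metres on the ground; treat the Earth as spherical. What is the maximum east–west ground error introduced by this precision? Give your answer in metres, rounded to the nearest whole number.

1750 metres

With a 0.06° grid the true value lies within half a step, ±0.06°/2 = ±0.03°, of the stored one.
Parallels shrink by cos φ, so at 58.164° a degree of longitude is 110574 × 0.5275 ≈ 58326.6 m.
So at most 0.03° × 58326.6 ≈ 1749.8 m east–west.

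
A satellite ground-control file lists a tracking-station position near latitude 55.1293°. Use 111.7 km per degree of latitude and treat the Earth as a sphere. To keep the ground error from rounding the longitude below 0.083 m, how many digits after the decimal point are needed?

6

At 55.1293° one degree of longitude covers 111700 × cos 55.1293° ≈ 111700 × 0.5717 ≈ 63861.8 m.
Rounding to N decimal places gives at most 0.5 × 10⁻ᴺ degrees of error, i.e. 0.5 × 10⁻ᴺ × 63861.8 m.
Need 0.5 × 63861.8 × 10⁻ᴺ ≤ 0.083 → 10⁻ᴺ ≤ 2.599e-06, so N ≥ 5.59.
So 6 decimal places suffice (0.0319 m); 5 would allow up to 0.319 m.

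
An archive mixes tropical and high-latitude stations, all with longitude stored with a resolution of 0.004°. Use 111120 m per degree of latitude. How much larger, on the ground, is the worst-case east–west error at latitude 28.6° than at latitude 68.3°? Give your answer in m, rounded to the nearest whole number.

With a 0.004° grid the true value lies within half a step, ±0.004°/2 = ±0.002°, of the stored one.
Error at 28.6° = 0.002° × 111120 × cos 28.6° ≈ 222.24 × 0.8780 = 195.12 m.
Error at 68.3° = 0.002° × 111120 × cos 68.3° ≈ 222.24 × 0.3697 = 82.173 m.
So the lower-latitude error exceeds the higher by 195.12 − 82.173 = 112.95 m.

113 m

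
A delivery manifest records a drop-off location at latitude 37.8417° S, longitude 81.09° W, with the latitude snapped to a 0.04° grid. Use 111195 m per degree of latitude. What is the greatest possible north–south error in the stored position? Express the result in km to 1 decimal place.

2.2 km

With a 0.04° grid the true value lies within half a step, ±0.04°/2 = ±0.02°, of the stored one.
North–south distance: 0.02° × 111195 m/° = 2223.9 m.
That is 2223.9 m = 2.2239 km.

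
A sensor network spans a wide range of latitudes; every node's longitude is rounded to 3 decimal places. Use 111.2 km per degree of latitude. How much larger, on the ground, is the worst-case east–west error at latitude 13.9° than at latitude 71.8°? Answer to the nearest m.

37 m

Rounding to 3 decimal places leaves the longitude within ±0.0005° of the true value.
Error at 13.9° = 0.0005° × 111200 × cos 13.9° ≈ 55.6 × 0.9707 = 53.972 m.
At 71.8°: 0.0005° × 111200 × cos 71.8° = 0.0005 × 111200 × 0.3123 ≈ 17.366 m.
So the lower-latitude error exceeds the higher by 53.972 − 17.366 = 36.606 m.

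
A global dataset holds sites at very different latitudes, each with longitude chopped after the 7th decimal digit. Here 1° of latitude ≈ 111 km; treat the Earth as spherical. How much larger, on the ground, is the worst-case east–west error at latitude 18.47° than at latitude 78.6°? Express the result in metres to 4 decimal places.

0.0083 metres

Truncating at 7 decimal places can drop up to a full unit in the last place, so the longitude may be off by as much as 1e-07°.
Error at 18.47° = 1e-07° × 111000 × cos 18.47° ≈ 0.0111 × 0.9485 = 0.010528 m.
At 78.6°: 1e-07° × 111000 × cos 78.6° = 1e-07 × 111000 × 0.1977 ≈ 0.002194 m.
So the lower-latitude error exceeds the higher by 0.010528 − 0.002194 = 0.0083342 m.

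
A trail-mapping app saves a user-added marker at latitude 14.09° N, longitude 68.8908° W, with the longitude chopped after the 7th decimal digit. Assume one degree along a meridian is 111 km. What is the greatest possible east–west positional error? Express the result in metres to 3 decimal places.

Truncating at 7 decimal places can drop up to a full unit in the last place, so the longitude may be off by as much as 1e-07°.
Parallels shrink by cos φ, so at 14.09° a degree of longitude is 111000 × 0.9699 ≈ 107661 m.
Maximum E–W displacement: 1e-07 × 107661 = 0.0107661 m.

0.011 metres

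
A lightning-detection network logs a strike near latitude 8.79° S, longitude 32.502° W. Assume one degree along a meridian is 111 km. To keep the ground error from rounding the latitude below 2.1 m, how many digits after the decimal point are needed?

One degree of latitude covers 111000 m.
With N decimal places the half-ulp bound is 0.5·10⁻ᴺ°, or 0.5·10⁻ᴺ × 111000 m on the ground.
Need 0.5 × 111000 × 10⁻ᴺ ≤ 2.1 → 10⁻ᴺ ≤ 3.784e-05, so N ≥ 4.42.
So 5 decimal places suffice (0.555 m); 4 would allow up to 5.55 m.

5 decimal places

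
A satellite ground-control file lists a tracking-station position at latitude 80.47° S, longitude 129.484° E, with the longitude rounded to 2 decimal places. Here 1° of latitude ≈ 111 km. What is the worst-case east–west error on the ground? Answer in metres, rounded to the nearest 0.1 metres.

91.9 metres

Rounding to 2 decimal places leaves the longitude within ±0.005° of the true value.
One degree of longitude at 80.47° is 111000 × cos 80.47° ≈ 111000 × 0.1656 = 18377.6 m.
Maximum E–W displacement: 0.005 × 18377.6 = 91.888 m.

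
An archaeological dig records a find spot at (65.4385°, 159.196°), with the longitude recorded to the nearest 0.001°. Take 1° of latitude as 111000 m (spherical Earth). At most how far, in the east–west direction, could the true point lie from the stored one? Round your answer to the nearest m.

23 m

Rounding to 3 decimal places leaves the longitude within ±0.0005° of the true value.
At latitude 65.4385° a degree of longitude spans 111000 m × cos 65.4385° = 111000 × 0.4157 ≈ 46139.3 m.
So at most 0.0005° × 46139.3 ≈ 23.0697 m east–west.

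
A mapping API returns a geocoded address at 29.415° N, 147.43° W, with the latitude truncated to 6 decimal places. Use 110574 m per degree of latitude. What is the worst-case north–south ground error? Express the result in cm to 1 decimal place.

11.1 cm

Truncating at 6 decimal places can drop up to a full unit in the last place, so the latitude may be off by as much as 1e-06°.
So the N–S error is at most 1e-06 × 110574 = 0.110574 m.
That is 0.110574 m = 11.057 cm.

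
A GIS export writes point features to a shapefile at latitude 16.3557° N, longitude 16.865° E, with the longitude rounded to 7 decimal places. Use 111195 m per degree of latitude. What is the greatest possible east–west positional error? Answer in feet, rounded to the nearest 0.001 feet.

Rounding to 7 decimal places leaves the longitude within ±5e-08° of the true value.
One degree of longitude at 16.3557° is 111195 × cos 16.3557° ≈ 111195 × 0.9595 = 106695 m.
So at most 5e-08° × 106695 ≈ 0.00533476 m east–west.
Converting: 0.00533476 m × 3.2808 ft/m ≈ 0.017502 ft.

0.018 feet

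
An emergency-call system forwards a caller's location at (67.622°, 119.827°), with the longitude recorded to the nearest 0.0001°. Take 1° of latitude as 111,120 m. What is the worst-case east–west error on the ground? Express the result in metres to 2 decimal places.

Rounding to 4 decimal places leaves the longitude within ±5e-05° of the true value.
Parallels shrink by cos φ, so at 67.622° a degree of longitude is 111120 × 0.3807 ≈ 42305.1 m.
So at most 5e-05° × 42305.1 ≈ 2.11525 m east–west.

2.12 metres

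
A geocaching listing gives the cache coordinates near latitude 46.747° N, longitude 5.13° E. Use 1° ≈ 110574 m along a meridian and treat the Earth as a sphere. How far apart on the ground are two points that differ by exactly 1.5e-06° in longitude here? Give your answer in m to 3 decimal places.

0.114 m

1.5e-06° of longitude at 46.747° is 1.5e-06 × 110574 × cos 46.747° ≈ 1.5e-06 × 75767.6 = 0.113651 m.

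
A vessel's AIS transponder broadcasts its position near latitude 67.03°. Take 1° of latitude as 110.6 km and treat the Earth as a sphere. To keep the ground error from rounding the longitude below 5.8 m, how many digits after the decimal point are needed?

4

At 67.03° one degree of longitude covers 110600 × cos 67.03° ≈ 110600 × 0.3902 ≈ 43161.6 m.
With N decimal places the half-ulp bound is 0.5·10⁻ᴺ°, or 0.5·10⁻ᴺ × 43161.6 m on the ground.
Need 0.5 × 43161.6 × 10⁻ᴺ ≤ 5.8 → 10⁻ᴺ ≤ 2.688e-04, so N ≥ 3.57.
At 3 places the error can reach 21.6 m, but 4 places keeps it to 2.16 m.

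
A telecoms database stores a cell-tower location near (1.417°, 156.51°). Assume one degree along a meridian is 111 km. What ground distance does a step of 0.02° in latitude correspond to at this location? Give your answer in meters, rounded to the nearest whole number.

0.02° × 111000 m/° = 2220 m.

2220 meters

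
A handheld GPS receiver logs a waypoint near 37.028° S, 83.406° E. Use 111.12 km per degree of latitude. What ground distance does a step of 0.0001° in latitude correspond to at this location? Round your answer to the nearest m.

11 m

0.0001° × 111120 m/° = 11.112 m.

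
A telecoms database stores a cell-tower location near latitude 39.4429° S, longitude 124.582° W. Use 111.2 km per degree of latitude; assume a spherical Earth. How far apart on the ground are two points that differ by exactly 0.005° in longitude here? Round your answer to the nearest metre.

429 metres

0.005° of longitude at 39.4429° is 0.005 × 111200 × cos 39.4429° ≈ 0.005 × 85875.1 = 429.376 m.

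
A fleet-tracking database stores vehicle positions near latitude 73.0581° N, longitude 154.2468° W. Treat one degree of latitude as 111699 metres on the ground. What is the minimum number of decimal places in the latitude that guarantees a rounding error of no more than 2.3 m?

One degree of latitude covers 111699 m.
Rounding to N decimal places gives at most 0.5 × 10⁻ᴺ degrees of error, i.e. 0.5 × 10⁻ᴺ × 111699 m.
Setting 55849.5 × 10⁻ᴺ ≤ 2.3 gives 10ᴺ ≥ 2.428e+04, i.e. N ≥ 4.39.
At 4 places the error can reach 5.58 m, but 5 places keeps it to 0.558 m.

5 decimal places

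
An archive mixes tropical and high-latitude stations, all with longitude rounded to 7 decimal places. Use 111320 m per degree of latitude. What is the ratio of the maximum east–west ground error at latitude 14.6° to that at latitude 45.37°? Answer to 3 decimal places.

1.377

Rounding to 7 decimal places leaves the longitude within ±5e-08° of the true value.
Error at 14.6° = 5e-08° × 111320 × cos 14.6° ≈ 0.005566 × 0.9677 = 0.0053863 m.
Error at 45.37° = 5e-08° × 111320 × cos 45.37° ≈ 0.005566 × 0.7025 = 0.0039103 m.
Ratio: 0.0053863 / 0.0039103 = cos 14.6° / cos 45.37° ≈ 1.3775.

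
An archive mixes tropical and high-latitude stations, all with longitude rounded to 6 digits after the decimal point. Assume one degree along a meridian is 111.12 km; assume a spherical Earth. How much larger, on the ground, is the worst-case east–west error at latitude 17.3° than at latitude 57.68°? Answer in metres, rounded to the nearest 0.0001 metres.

Rounding to 6 decimal places leaves the longitude within ±5e-07° of the true value.
Error at 17.3° = 5e-07° × 111120 × cos 17.3° ≈ 0.05556 × 0.9548 = 0.053047 m.
At 57.68°: 5e-07° × 111120 × cos 57.68° = 5e-07 × 111120 × 0.5346 ≈ 0.029705 m.
Difference: 0.053047 − 0.029705 = 0.023342 m.

0.0233 metres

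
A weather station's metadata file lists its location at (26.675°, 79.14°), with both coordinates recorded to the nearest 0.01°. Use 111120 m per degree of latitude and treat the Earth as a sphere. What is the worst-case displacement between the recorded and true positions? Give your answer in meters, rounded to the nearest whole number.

Rounding to 2 decimal places leaves each coordinate within ±0.005° of the true value.
North–south component: 0.005° × 111120 = 555.6 m.
E–W at 26.675°: 0.005° × 111120 × cos 26.675° = 0.005 × 111120 × 0.8936 ≈ 496.466 m.
Worst case both components are at the extreme and orthogonal: √(555.6² + 496.466²) ≈ 745.097 m.

745 meters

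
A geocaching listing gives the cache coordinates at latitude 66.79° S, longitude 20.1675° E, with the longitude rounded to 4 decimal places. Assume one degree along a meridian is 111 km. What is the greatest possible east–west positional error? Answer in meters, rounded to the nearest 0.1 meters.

Rounding to 4 decimal places leaves the longitude within ±5e-05° of the true value.
At latitude 66.79° a degree of longitude spans 111000 m × cos 66.79° = 111000 × 0.3941 ≈ 43745.4 m.
East–west error: 5e-05° × 43745.4 m/° ≈ 2.18727 m.

2.2 meters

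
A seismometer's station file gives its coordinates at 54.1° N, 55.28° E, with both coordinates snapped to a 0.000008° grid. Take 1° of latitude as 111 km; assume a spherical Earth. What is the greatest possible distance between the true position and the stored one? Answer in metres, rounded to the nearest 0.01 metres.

With a 0.000008° grid the true value lies within half a step, ±0.000008°/2 = ±4e-06°, of the stored one.
N–S: 4e-06° × 111000 m/° = 0.444 m.
Longitude error → 4e-06 × 111000 × cos 54.1° = 4e-06 × 111000 × 0.5864 ≈ 0.260349 m.
Combining orthogonally: (0.444² + 0.260349²)^½ ≈ 0.514702 m.

0.51 metres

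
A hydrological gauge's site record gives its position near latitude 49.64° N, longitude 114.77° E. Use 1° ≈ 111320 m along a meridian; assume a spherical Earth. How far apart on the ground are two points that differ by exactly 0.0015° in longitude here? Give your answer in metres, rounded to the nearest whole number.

At 49.64° a degree of longitude is 111320 × cos 49.64° ≈ 72089.5 m, so 0.0015° corresponds to 108.134 m.

108 metres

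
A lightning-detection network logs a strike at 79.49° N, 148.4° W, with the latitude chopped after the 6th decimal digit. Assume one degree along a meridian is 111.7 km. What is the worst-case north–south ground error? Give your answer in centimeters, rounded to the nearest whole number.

11 centimeters

Truncating at 6 decimal places can drop up to a full unit in the last place, so the latitude may be off by as much as 1e-06°.
Along the meridian that is 1e-06° × 111700 m/° = 0.1117 m.
That is 0.1117 m = 11.17 cm.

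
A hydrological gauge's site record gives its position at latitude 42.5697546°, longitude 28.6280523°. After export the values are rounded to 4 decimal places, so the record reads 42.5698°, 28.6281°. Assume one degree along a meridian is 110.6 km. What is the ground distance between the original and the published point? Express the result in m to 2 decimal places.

6.35 m

The latitude changed by -0.0000454° and the longitude by -0.0000477°.
N–S: -0.0000454° × 110600 m/° = -5.02124 m.
East–west at this latitude: -0.0000477° × 110600 × cos 42.5698° ≈ -0.0000477 × 81451.8 = -3.88525 m.
Distance: √(5.02124² + 3.88525²) ≈ 6.34886 m.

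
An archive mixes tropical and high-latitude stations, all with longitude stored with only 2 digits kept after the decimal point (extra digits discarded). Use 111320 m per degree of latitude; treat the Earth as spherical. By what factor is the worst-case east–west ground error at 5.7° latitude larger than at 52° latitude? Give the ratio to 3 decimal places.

1.616

Truncating at 2 decimal places can drop up to a full unit in the last place, so the longitude may be off by as much as 0.01°.
Error at 5.7° = 0.01° × 111320 × cos 5.7° ≈ 1113.2 × 0.9951 = 1107.7 m.
At 52°: 0.01° × 111320 × cos 52° = 0.01 × 111320 × 0.6157 ≈ 685.35 m.
Ratio: 1107.7 / 685.35 = cos 5.7° / cos 52° ≈ 1.6162.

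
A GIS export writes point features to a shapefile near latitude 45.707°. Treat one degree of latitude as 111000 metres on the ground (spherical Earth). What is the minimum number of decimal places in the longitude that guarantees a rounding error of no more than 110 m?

3

At 45.707° one degree of longitude covers 111000 × cos 45.707° ≈ 111000 × 0.6983 ≈ 77514.4 m.
With N decimal places the half-ulp bound is 0.5·10⁻ᴺ°, or 0.5·10⁻ᴺ × 77514.4 m on the ground.
Setting 38757.2 × 10⁻ᴺ ≤ 110 gives 10ᴺ ≥ 352.3, i.e. N ≥ 2.55.
At 2 places the error can reach 388 m, but 3 places keeps it to 38.8 m.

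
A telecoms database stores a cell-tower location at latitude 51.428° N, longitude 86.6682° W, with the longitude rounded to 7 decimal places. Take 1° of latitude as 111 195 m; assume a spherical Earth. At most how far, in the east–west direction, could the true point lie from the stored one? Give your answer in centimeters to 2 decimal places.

0.35 centimeters

Rounding to 7 decimal places leaves the longitude within ±5e-08° of the true value.
At latitude 51.428° a degree of longitude spans 111195 m × cos 51.428° = 111195 × 0.6235 ≈ 69329.8 m.
Maximum E–W displacement: 5e-08 × 69329.8 = 0.00346649 m.
That is 0.00346649 m = 0.34665 cm.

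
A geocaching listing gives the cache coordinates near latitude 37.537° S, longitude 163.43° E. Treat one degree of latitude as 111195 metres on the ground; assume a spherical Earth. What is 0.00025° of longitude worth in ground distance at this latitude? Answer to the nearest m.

One degree of longitude here spans 111195 × cos 37.537° = 111195 × 0.7930 ≈ 88173.2 m; 0.00025° of that is 22.0433 m.

22 m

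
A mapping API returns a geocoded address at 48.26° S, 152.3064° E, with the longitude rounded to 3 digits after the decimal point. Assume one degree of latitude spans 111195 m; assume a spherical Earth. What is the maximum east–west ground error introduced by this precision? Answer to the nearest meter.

Rounding to 3 decimal places leaves the longitude within ±0.0005° of the true value.
One degree of longitude at 48.26° is 111195 × cos 48.26° ≈ 111195 × 0.6658 = 74028.2 m.
Maximum E–W displacement: 0.0005 × 74028.2 = 37.0141 m.

37 meters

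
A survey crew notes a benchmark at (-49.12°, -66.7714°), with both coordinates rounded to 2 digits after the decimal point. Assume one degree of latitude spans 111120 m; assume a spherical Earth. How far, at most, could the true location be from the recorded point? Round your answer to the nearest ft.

2179 ft

Rounding to 2 decimal places leaves each coordinate within ±0.005° of the true value.
N–S: 0.005° × 111120 m/° = 555.6 m.
Longitude error → 0.005 × 111120 × cos 49.12° = 0.005 × 111120 × 0.6545 ≈ 363.627 m.
Combining orthogonally: (555.6² + 363.627²)^½ ≈ 664.015 m.
In feet: 664.015 m ÷ 0.3048 ≈ 2178.5 ft.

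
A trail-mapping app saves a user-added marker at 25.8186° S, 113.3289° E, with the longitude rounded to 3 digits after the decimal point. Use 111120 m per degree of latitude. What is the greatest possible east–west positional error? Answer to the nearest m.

50 m

Rounding to 3 decimal places leaves the longitude within ±0.0005° of the true value.
One degree of longitude at 25.8186° is 111120 × cos 25.8186° ≈ 111120 × 0.9002 = 100028 m.
So at most 0.0005° × 100028 ≈ 50.0139 m east–west.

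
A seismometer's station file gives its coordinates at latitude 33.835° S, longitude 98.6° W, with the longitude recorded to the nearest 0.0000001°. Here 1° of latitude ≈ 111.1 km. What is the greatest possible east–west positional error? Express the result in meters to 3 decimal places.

Rounding to 7 decimal places leaves the longitude within ±5e-08° of the true value.
Parallels shrink by cos φ, so at 33.835° a degree of longitude is 111100 × 0.8306 ≈ 92284.6 m.
East–west error: 5e-08° × 92284.6 m/° ≈ 0.00461423 m.

0.005 meters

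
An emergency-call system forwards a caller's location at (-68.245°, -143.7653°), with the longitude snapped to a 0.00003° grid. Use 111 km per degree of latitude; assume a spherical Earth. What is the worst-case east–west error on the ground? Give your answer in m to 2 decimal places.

0.62 m

With a 0.00003° grid the true value lies within half a step, ±0.00003°/2 = ±1.5e-05°, of the stored one.
Parallels shrink by cos φ, so at 68.245° a degree of longitude is 111000 × 0.3706 ≈ 41140.9 m.
Maximum E–W displacement: 1.5e-05 × 41140.9 = 0.617113 m.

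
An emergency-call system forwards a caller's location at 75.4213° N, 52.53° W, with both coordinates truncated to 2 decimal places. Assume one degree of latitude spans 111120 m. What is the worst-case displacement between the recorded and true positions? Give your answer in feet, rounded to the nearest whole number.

Truncating at 2 decimal places can drop up to a full unit in the last place, so each coordinate may be off by as much as 0.01°.
N–S: 0.01° × 111120 m/° = 1111.2 m.
East–west component at 75.4213°: 0.01° × 111120 × cos 75.4213° ≈ 0.01 × 27970 ≈ 279.7 m.
Worst case both components are at the extreme and orthogonal: √(1111.2² + 279.7²) ≈ 1145.86 m.
In feet: 1145.86 m ÷ 0.3048 ≈ 3759.4 ft.

3759 feet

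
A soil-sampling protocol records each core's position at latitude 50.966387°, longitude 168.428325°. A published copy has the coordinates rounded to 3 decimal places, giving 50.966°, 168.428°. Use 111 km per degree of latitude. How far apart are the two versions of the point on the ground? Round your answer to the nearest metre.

Δlat = 50.966387 − 50.966 = +0.000387°; Δlon = 168.428325 − 168.428 = +0.000325°.
N–S: 0.000387° × 111000 m/° = 42.957 m.
East–west at this latitude: 0.000325° × 111000 × cos 50.966° ≈ 0.000325 × 69905.7 = 22.7194 m.
Combined displacement = (42.957² + 22.7194²)^½ ≈ 48.595 m.

49 metres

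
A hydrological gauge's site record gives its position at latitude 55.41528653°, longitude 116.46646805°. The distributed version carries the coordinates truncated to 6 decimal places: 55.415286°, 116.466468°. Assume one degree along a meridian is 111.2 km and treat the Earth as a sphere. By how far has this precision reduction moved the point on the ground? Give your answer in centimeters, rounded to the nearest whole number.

The latitude changed by +0.00000053° and the longitude by +0.00000005°.
North–south shift: 0.00000053 × 111200 = 0.058936 m.
East–west at this latitude: 0.00000005° × 111200 × cos 55.4153° ≈ 0.00000005 × 63119.8 = 0.00315599 m.
Hypotenuse of the two orthogonal shifts: √(0.058936² + 0.00315599²) = 0.0590204 m.
That is 0.0590204 m = 5.902 cm.

6 centimeters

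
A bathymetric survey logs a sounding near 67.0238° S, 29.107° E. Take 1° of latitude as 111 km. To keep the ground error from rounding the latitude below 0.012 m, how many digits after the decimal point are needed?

One degree of latitude covers 111000 m.
With N decimal places the half-ulp bound is 0.5·10⁻ᴺ°, or 0.5·10⁻ᴺ × 111000 m on the ground.
Need 0.5 × 111000 × 10⁻ᴺ ≤ 0.012 → 10⁻ᴺ ≤ 2.162e-07, so N ≥ 6.67.
So 7 decimal places suffice (0.00555 m); 6 would allow up to 0.0555 m.

7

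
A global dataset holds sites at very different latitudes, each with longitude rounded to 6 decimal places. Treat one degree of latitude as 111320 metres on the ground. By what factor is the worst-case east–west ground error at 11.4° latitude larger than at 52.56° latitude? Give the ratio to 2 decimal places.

Rounding to 6 decimal places leaves the longitude within ±5e-07° of the true value.
Error at 11.4° = 5e-07° × 111320 × cos 11.4° ≈ 0.05566 × 0.9803 = 0.054562 m.
Error at 52.56° = 5e-07° × 111320 × cos 52.56° ≈ 0.05566 × 0.6079 = 0.033837 m.
The ratio reduces to cos 11.4° / cos 52.56° = 0.9803/0.6079 ≈ 1.6125.

1.61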